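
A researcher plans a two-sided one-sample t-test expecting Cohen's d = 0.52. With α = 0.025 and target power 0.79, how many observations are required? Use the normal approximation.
n = 35

Sample size formula (one-sample t-test, normal approximation):
n = ((z_{α/2} + z_β) / d)²

z_{α/2} = 2.241 (for α = 0.025, two-sided)
z_β = 0.806 (for power = 0.79)
d = 0.52

n = ((2.241 + 0.806) / 0.52)²
n = (5.860)²
n ≈ 34.34
Round up to the next whole number: n = 35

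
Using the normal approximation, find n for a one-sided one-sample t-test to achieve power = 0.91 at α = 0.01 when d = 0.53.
n = 48

Sample size formula (one-sample t-test, normal approximation):
n = ((z_α + z_β) / d)²

z_α = 2.326 (for α = 0.01, one-sided)
z_β = 1.341 (for power = 0.91)
d = 0.53

n = ((2.326 + 1.341) / 0.53)²
n = (6.919)²
n ≈ 47.87
Round up to the next whole number: n = 48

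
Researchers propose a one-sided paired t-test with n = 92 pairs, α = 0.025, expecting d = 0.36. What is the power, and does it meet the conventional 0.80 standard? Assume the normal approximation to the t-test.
Power ≈ 0.93; the study is adequately powered (power ≥ 0.80)

Power calculation (paired t-test, normal approximation):
z_β = d · √n - z_α
z_β = 0.36 · √92 - 1.960
z_β = 0.36 · 9.592 - 1.960
z_β = 1.493

Power = Φ(z_β) = Φ(1.493) ≈ 0.932

Effect size d = 0.36 is small by Cohen's convention (0.2/0.5/0.8).

Threshold: power ≥ 0.80 is conventionally adequate.
Power ≈ 0.93 → the study is adequately powered (power ≥ 0.80).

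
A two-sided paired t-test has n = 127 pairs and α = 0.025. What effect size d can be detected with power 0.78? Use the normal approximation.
d ≈ 0.27

Minimum detectable effect (paired t-test, normal approximation):
d = (z_{α/2} + z_β) / √n
d = (2.241 + 0.772) / √127
d = 3.014 / 11.269
d ≈ 0.27

By Cohen's convention (0.2 small / 0.5 medium / 0.8 large): small effect.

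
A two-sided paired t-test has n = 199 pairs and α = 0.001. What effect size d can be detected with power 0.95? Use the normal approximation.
d ≈ 0.35

Minimum detectable effect (paired t-test, normal approximation):
d = (z_{α/2} + z_β) / √n
d = (3.291 + 1.645) / √199
d = 4.935 / 14.107
d ≈ 0.35

By Cohen's convention (0.2 small / 0.5 medium / 0.8 large): small effect.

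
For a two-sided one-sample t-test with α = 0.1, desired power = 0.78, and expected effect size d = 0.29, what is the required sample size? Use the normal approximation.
n = 70

Sample size formula (one-sample t-test, normal approximation):
n = ((z_{α/2} + z_β) / d)²

z_{α/2} = 1.645 (for α = 0.1, two-sided)
z_β = 0.772 (for power = 0.78)
d = 0.29

n = ((1.645 + 0.772) / 0.29)²
n = (8.334)²
n ≈ 69.46
Round up to the next whole number: n = 70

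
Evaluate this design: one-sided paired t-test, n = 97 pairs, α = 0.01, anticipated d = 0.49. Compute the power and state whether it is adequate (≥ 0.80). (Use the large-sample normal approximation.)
Power ≈ 0.99; the study is adequately powered (power ≥ 0.80)

Power calculation (paired t-test, normal approximation):
z_β = d · √n - z_α
z_β = 0.49 · √97 - 2.326
z_β = 0.49 · 9.849 - 2.326
z_β = 2.500

Power = Φ(z_β) = Φ(2.500) ≈ 0.994

Effect size d = 0.49 is small by Cohen's convention (0.2/0.5/0.8).

Threshold: power ≥ 0.80 is conventionally adequate.
Power ≈ 0.99 → the study is adequately powered (power ≥ 0.80).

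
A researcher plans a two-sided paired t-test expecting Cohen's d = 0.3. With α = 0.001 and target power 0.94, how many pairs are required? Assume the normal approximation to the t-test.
n = 261 pairs

Sample size formula (paired t-test, normal approximation):
n = ((z_{α/2} + z_β) / d)²

z_{α/2} = 3.291 (for α = 0.001, two-sided)
z_β = 1.555 (for power = 0.94)
d = 0.3

n = ((3.291 + 1.555) / 0.3)²
n = (16.153)²
n ≈ 260.92
Round up to the next whole number: n = 261 pairs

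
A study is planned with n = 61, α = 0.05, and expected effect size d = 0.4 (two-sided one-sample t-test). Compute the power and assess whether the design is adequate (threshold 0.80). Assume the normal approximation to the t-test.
Power ≈ 0.88; the study is adequately powered (power ≥ 0.80)

Power calculation (one-sample t-test, normal approximation):
z_β = d · √n - z_{α/2}
z_β = 0.4 · √61 - 1.960
z_β = 0.4 · 7.810 - 1.960
z_β = 1.164

Power = Φ(z_β) = Φ(1.164) ≈ 0.878

Effect size d = 0.4 is small by Cohen's convention (0.2/0.5/0.8).

Threshold: power ≥ 0.80 is conventionally adequate.
Power ≈ 0.88 → the study is adequately powered (power ≥ 0.80).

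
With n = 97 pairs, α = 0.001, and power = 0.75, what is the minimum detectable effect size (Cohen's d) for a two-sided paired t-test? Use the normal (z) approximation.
d ≈ 0.40

Minimum detectable effect (paired t-test, normal approximation):
d = (z_{α/2} + z_β) / √n
d = (3.291 + 0.674) / √97
d = 3.965 / 9.849
d ≈ 0.40

By Cohen's convention (0.2 small / 0.5 medium / 0.8 large): small effect.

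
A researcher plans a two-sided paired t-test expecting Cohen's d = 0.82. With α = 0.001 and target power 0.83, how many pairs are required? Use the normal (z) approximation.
n = 27 pairs

Sample size formula (paired t-test, normal approximation):
n = ((z_{α/2} + z_β) / d)²

z_{α/2} = 3.291 (for α = 0.001, two-sided)
z_β = 0.954 (for power = 0.83)
d = 0.82

n = ((3.291 + 0.954) / 0.82)²
n = (5.177)²
n ≈ 26.80
Round up to the next whole number: n = 27 pairs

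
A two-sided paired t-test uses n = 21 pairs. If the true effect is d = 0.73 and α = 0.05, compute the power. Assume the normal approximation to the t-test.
Power ≈ 0.92

Power calculation (paired t-test, normal approximation):
z_β = d · √n - z_{α/2}
z_β = 0.73 · √21 - 1.960
z_β = 0.73 · 4.583 - 1.960
z_β = 1.385

Power = Φ(z_β) = Φ(1.385) ≈ 0.917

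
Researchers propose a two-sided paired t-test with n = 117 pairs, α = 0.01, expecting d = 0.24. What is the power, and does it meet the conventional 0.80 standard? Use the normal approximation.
Power ≈ 0.51; the study is underpowered (power < 0.80)

Power calculation (paired t-test, normal approximation):
z_β = d · √n - z_{α/2}
z_β = 0.24 · √117 - 2.576
z_β = 0.24 · 10.817 - 2.576
z_β = 0.020

Power = Φ(z_β) = Φ(0.020) ≈ 0.508

Effect size d = 0.24 is small by Cohen's convention (0.2/0.5/0.8).

Threshold: power ≥ 0.80 is conventionally adequate.
Power ≈ 0.51 → the study is underpowered (power < 0.80).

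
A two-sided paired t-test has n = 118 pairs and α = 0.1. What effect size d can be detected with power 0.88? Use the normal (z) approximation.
d ≈ 0.26

Minimum detectable effect (paired t-test, normal approximation):
d = (z_{α/2} + z_β) / √n
d = (1.645 + 1.175) / √118
d = 2.820 / 10.863
d ≈ 0.26

By Cohen's convention (0.2 small / 0.5 medium / 0.8 large): small effect.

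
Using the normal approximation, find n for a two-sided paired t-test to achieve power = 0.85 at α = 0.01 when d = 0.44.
n = 68 pairs

Sample size formula (paired t-test, normal approximation):
n = ((z_{α/2} + z_β) / d)²

z_{α/2} = 2.576 (for α = 0.01, two-sided)
z_β = 1.036 (for power = 0.85)
d = 0.44

n = ((2.576 + 1.036) / 0.44)²
n = (8.209)²
n ≈ 67.39
Round up to the next whole number: n = 68 pairs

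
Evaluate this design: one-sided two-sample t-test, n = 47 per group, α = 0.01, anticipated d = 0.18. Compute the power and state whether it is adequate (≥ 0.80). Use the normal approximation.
Power ≈ 0.07; the study is underpowered (power < 0.80)

Power calculation (two-sample t-test, normal approximation):
z_β = d · √(n/2) - z_α
z_β = 0.18 · √(47/2) - 2.326
z_β = 0.18 · 4.848 - 2.326
z_β = -1.454

Power = Φ(z_β) = Φ(-1.454) ≈ 0.073

Effect size d = 0.18 is very small by Cohen's convention (0.2/0.5/0.8).

Threshold: power ≥ 0.80 is conventionally adequate.
Power ≈ 0.07 → the study is underpowered (power < 0.80).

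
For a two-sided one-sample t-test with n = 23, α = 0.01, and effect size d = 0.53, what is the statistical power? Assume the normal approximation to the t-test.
Power ≈ 0.49

Power calculation (one-sample t-test, normal approximation):
z_β = d · √n - z_{α/2}
z_β = 0.53 · √23 - 2.576
z_β = 0.53 · 4.796 - 2.576
z_β = -0.034

Power = Φ(z_β) = Φ(-0.034) ≈ 0.486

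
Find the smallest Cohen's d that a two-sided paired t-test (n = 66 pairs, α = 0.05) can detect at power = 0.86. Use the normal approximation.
d ≈ 0.37

Minimum detectable effect (paired t-test, normal approximation):
d = (z_{α/2} + z_β) / √n
d = (1.960 + 1.080) / √66
d = 3.040 / 8.124
d ≈ 0.37

By Cohen's convention (0.2 small / 0.5 medium / 0.8 large): small effect.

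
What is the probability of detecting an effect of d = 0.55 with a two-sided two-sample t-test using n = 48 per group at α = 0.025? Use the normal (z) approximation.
Power ≈ 0.67

Power calculation (two-sample t-test, normal approximation):
z_β = d · √(n/2) - z_{α/2}
z_β = 0.55 · √(48/2) - 2.241
z_β = 0.55 · 4.899 - 2.241
z_β = 0.453

Power = Φ(z_β) = Φ(0.453) ≈ 0.675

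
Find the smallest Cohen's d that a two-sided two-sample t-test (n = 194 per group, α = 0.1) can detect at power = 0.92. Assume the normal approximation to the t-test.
d ≈ 0.31

Minimum detectable effect (two-sample t-test, normal approximation):
d = (z_{α/2} + z_β) / √(n/2)
d = (1.645 + 1.405) / √(194/2)
d = 3.050 / 9.849
d ≈ 0.31

By Cohen's convention (0.2 small / 0.5 medium / 0.8 large): small effect.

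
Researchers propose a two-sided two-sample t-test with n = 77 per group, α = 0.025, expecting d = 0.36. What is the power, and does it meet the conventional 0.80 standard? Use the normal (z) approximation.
Power ≈ 0.50; the study is underpowered (power < 0.80)

Power calculation (two-sample t-test, normal approximation):
z_β = d · √(n/2) - z_{α/2}
z_β = 0.36 · √(77/2) - 2.241
z_β = 0.36 · 6.205 - 2.241
z_β = -0.008

Power = Φ(z_β) = Φ(-0.008) ≈ 0.497

Effect size d = 0.36 is small by Cohen's convention (0.2/0.5/0.8).

Threshold: power ≥ 0.80 is conventionally adequate.
Power ≈ 0.50 → the study is underpowered (power < 0.80).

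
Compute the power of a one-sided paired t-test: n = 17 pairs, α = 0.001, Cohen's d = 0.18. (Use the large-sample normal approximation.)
Power ≈ 0.01

Power calculation (paired t-test, normal approximation):
z_β = d · √n - z_α
z_β = 0.18 · √17 - 3.090
z_β = 0.18 · 4.123 - 3.090
z_β = -2.348

Power = Φ(z_β) = Φ(-2.348) ≈ 0.009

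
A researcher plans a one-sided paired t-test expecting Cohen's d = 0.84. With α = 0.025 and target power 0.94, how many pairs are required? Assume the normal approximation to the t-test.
n = 18 pairs

Sample size formula (paired t-test, normal approximation):
n = ((z_α + z_β) / d)²

z_α = 1.960 (for α = 0.025, one-sided)
z_β = 1.555 (for power = 0.94)
d = 0.84

n = ((1.960 + 1.555) / 0.84)²
n = (4.185)²
n ≈ 17.51
Round up to the next whole number: n = 18 pairs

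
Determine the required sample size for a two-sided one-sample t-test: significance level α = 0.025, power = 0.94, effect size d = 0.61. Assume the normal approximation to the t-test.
n = 39

Sample size formula (one-sample t-test, normal approximation):
n = ((z_{α/2} + z_β) / d)²

z_{α/2} = 2.241 (for α = 0.025, two-sided)
z_β = 1.555 (for power = 0.94)
d = 0.61

n = ((2.241 + 1.555) / 0.61)²
n = (6.223)²
n ≈ 38.73
Round up to the next whole number: n = 39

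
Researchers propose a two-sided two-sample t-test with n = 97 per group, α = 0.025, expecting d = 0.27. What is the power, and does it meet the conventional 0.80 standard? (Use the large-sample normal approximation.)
Power ≈ 0.36; the study is underpowered (power < 0.80)

Power calculation (two-sample t-test, normal approximation):
z_β = d · √(n/2) - z_{α/2}
z_β = 0.27 · √(97/2) - 2.241
z_β = 0.27 · 6.964 - 2.241
z_β = -0.361

Power = Φ(z_β) = Φ(-0.361) ≈ 0.359

Effect size d = 0.27 is small by Cohen's convention (0.2/0.5/0.8).

Threshold: power ≥ 0.80 is conventionally adequate.
Power ≈ 0.36 → the study is underpowered (power < 0.80).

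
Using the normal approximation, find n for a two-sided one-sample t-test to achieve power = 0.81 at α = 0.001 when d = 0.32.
n = 170

Sample size formula (one-sample t-test, normal approximation):
n = ((z_{α/2} + z_β) / d)²

z_{α/2} = 3.291 (for α = 0.001, two-sided)
z_β = 0.878 (for power = 0.81)
d = 0.32

n = ((3.291 + 0.878) / 0.32)²
n = (13.028)²
n ≈ 169.73
Round up to the next whole number: n = 170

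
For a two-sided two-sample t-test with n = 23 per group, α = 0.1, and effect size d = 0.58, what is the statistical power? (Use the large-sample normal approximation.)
Power ≈ 0.63

Power calculation (two-sample t-test, normal approximation):
z_β = d · √(n/2) - z_{α/2}
z_β = 0.58 · √(23/2) - 1.645
z_β = 0.58 · 3.391 - 1.645
z_β = 0.322

Power = Φ(z_β) = Φ(0.322) ≈ 0.626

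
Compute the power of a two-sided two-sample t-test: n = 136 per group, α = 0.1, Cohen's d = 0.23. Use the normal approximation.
Power ≈ 0.60

Power calculation (two-sample t-test, normal approximation):
z_β = d · √(n/2) - z_{α/2}
z_β = 0.23 · √(136/2) - 1.645
z_β = 0.23 · 8.246 - 1.645
z_β = 0.252

Power = Φ(z_β) = Φ(0.252) ≈ 0.599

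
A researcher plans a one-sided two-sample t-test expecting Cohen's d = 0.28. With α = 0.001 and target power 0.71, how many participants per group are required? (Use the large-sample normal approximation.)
n = 339 per group

Sample size formula (two-sample t-test, normal approximation):
n = 2 · ((z_α + z_β) / d)²

z_α = 3.090 (for α = 0.001, one-sided)
z_β = 0.553 (for power = 0.71)
d = 0.28

n = 2 · ((3.090 + 0.553) / 0.28)²
n = 2 · (13.011)²
n ≈ 338.57
Round up to the next whole number: n = 339 per group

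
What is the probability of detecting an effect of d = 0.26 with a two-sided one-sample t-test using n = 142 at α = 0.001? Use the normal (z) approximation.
Power ≈ 0.42

Power calculation (one-sample t-test, normal approximation):
z_β = d · √n - z_{α/2}
z_β = 0.26 · √142 - 3.291
z_β = 0.26 · 11.916 - 3.291
z_β = -0.192

Power = Φ(z_β) = Φ(-0.192) ≈ 0.424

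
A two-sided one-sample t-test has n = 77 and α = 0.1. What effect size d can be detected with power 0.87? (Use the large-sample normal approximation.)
d ≈ 0.32

Minimum detectable effect (one-sample t-test, normal approximation):
d = (z_{α/2} + z_β) / √n
d = (1.645 + 1.126) / √77
d = 2.771 / 8.775
d ≈ 0.32

By Cohen's convention (0.2 small / 0.5 medium / 0.8 large): small effect.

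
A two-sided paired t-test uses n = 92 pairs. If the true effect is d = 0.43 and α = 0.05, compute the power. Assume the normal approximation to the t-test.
Power ≈ 0.98

Power calculation (paired t-test, normal approximation):
z_β = d · √n - z_{α/2}
z_β = 0.43 · √92 - 1.960
z_β = 0.43 · 9.592 - 1.960
z_β = 2.164

Power = Φ(z_β) = Φ(2.164) ≈ 0.985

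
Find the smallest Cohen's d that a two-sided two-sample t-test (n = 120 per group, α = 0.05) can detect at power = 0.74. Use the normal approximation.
d ≈ 0.34

Minimum detectable effect (two-sample t-test, normal approximation):
d = (z_{α/2} + z_β) / √(n/2)
d = (1.960 + 0.643) / √(120/2)
d = 2.603 / 7.746
d ≈ 0.34

By Cohen's convention (0.2 small / 0.5 medium / 0.8 large): small effect.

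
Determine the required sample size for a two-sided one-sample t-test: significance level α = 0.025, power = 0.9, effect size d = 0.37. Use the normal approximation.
n = 91

Sample size formula (one-sample t-test, normal approximation):
n = ((z_{α/2} + z_β) / d)²

z_{α/2} = 2.241 (for α = 0.025, two-sided)
z_β = 1.282 (for power = 0.9)
d = 0.37

n = ((2.241 + 1.282) / 0.37)²
n = (9.522)²
n ≈ 90.67
Round up to the next whole number: n = 91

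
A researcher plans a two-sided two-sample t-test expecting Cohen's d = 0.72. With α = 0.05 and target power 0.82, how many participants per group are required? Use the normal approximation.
n = 32 per group

Sample size formula (two-sample t-test, normal approximation):
n = 2 · ((z_{α/2} + z_β) / d)²

z_{α/2} = 1.960 (for α = 0.05, two-sided)
z_β = 0.915 (for power = 0.82)
d = 0.72

n = 2 · ((1.960 + 0.915) / 0.72)²
n = 2 · (3.993)²
n ≈ 31.89
Round up to the next whole number: n = 32 per group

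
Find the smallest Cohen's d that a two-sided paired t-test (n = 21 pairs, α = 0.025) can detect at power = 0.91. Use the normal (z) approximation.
d ≈ 0.78

Minimum detectable effect (paired t-test, normal approximation):
d = (z_{α/2} + z_β) / √n
d = (2.241 + 1.341) / √21
d = 3.582 / 4.583
d ≈ 0.78

By Cohen's convention (0.2 small / 0.5 medium / 0.8 large): medium effect.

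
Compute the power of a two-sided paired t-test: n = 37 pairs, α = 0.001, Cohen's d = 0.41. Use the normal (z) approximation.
Power ≈ 0.21

Power calculation (paired t-test, normal approximation):
z_β = d · √n - z_{α/2}
z_β = 0.41 · √37 - 3.291
z_β = 0.41 · 6.083 - 3.291
z_β = -0.797

Power = Φ(z_β) = Φ(-0.797) ≈ 0.213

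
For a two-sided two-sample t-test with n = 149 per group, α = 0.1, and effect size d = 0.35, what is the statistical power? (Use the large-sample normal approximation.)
Power ≈ 0.92

Power calculation (two-sample t-test, normal approximation):
z_β = d · √(n/2) - z_{α/2}
z_β = 0.35 · √(149/2) - 1.645
z_β = 0.35 · 8.631 - 1.645
z_β = 1.376

Power = Φ(z_β) = Φ(1.376) ≈ 0.916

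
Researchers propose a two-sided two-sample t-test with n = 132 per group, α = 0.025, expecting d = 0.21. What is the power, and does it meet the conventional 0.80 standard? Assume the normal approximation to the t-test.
Power ≈ 0.30; the study is underpowered (power < 0.80)

Power calculation (two-sample t-test, normal approximation):
z_β = d · √(n/2) - z_{α/2}
z_β = 0.21 · √(132/2) - 2.241
z_β = 0.21 · 8.124 - 2.241
z_β = -0.535

Power = Φ(z_β) = Φ(-0.535) ≈ 0.296

Effect size d = 0.21 is small by Cohen's convention (0.2/0.5/0.8).

Threshold: power ≥ 0.80 is conventionally adequate.
Power ≈ 0.30 → the study is underpowered (power < 0.80).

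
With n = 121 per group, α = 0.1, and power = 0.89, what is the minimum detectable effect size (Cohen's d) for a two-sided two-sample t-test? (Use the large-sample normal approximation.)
d ≈ 0.37

Minimum detectable effect (two-sample t-test, normal approximation):
d = (z_{α/2} + z_β) / √(n/2)
d = (1.645 + 1.227) / √(121/2)
d = 2.871 / 7.778
d ≈ 0.37

By Cohen's convention (0.2 small / 0.5 medium / 0.8 large): small effect.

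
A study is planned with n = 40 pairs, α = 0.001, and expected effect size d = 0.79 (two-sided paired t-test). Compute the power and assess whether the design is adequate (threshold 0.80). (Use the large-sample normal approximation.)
Power ≈ 0.96; the study is adequately powered (power ≥ 0.80)

Power calculation (paired t-test, normal approximation):
z_β = d · √n - z_{α/2}
z_β = 0.79 · √40 - 3.291
z_β = 0.79 · 6.325 - 3.291
z_β = 1.706

Power = Φ(z_β) = Φ(1.706) ≈ 0.956

Effect size d = 0.79 is medium by Cohen's convention (0.2/0.5/0.8).

Threshold: power ≥ 0.80 is conventionally adequate.
Power ≈ 0.96 → the study is adequately powered (power ≥ 0.80).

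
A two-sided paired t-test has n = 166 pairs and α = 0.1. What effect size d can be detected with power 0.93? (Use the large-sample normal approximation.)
d ≈ 0.24

Minimum detectable effect (paired t-test, normal approximation):
d = (z_{α/2} + z_β) / √n
d = (1.645 + 1.476) / √166
d = 3.121 / 12.884
d ≈ 0.24

By Cohen's convention (0.2 small / 0.5 medium / 0.8 large): small effect.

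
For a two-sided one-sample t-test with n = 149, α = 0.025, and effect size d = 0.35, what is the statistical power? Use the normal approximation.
Power ≈ 0.98

Power calculation (one-sample t-test, normal approximation):
z_β = d · √n - z_{α/2}
z_β = 0.35 · √149 - 2.241
z_β = 0.35 · 12.207 - 2.241
z_β = 2.031

Power = Φ(z_β) = Φ(2.031) ≈ 0.979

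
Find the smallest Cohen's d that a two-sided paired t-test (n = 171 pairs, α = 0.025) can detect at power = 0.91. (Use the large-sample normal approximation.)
d ≈ 0.27

Minimum detectable effect (paired t-test, normal approximation):
d = (z_{α/2} + z_β) / √n
d = (2.241 + 1.341) / √171
d = 3.582 / 13.077
d ≈ 0.27

By Cohen's convention (0.2 small / 0.5 medium / 0.8 large): small effect.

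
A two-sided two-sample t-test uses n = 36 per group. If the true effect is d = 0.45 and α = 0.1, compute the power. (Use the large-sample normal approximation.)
Power ≈ 0.60

Power calculation (two-sample t-test, normal approximation):
z_β = d · √(n/2) - z_{α/2}
z_β = 0.45 · √(36/2) - 1.645
z_β = 0.45 · 4.243 - 1.645
z_β = 0.264

Power = Φ(z_β) = Φ(0.264) ≈ 0.604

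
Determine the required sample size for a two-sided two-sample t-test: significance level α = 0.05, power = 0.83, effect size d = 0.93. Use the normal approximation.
n = 20 per group

Sample size formula (two-sample t-test, normal approximation):
n = 2 · ((z_{α/2} + z_β) / d)²

z_{α/2} = 1.960 (for α = 0.05, two-sided)
z_β = 0.954 (for power = 0.83)
d = 0.93

n = 2 · ((1.960 + 0.954) / 0.93)²
n = 2 · (3.133)²
n ≈ 19.63
Round up to the next whole number: n = 20 per group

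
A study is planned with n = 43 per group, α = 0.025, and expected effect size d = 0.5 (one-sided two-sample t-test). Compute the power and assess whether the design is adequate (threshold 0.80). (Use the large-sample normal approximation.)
Power ≈ 0.64; the study is underpowered (power < 0.80)

Power calculation (two-sample t-test, normal approximation):
z_β = d · √(n/2) - z_α
z_β = 0.5 · √(43/2) - 1.960
z_β = 0.5 · 4.637 - 1.960
z_β = 0.358

Power = Φ(z_β) = Φ(0.358) ≈ 0.640

Effect size d = 0.5 is medium by Cohen's convention (0.2/0.5/0.8).

Threshold: power ≥ 0.80 is conventionally adequate.
Power ≈ 0.64 → the study is underpowered (power < 0.80).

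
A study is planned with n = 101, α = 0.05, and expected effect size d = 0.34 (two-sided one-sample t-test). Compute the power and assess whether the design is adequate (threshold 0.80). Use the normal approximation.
Power ≈ 0.93; the study is adequately powered (power ≥ 0.80)

Power calculation (one-sample t-test, normal approximation):
z_β = d · √n - z_{α/2}
z_β = 0.34 · √101 - 1.960
z_β = 0.34 · 10.050 - 1.960
z_β = 1.457

Power = Φ(z_β) = Φ(1.457) ≈ 0.927

Effect size d = 0.34 is small by Cohen's convention (0.2/0.5/0.8).

Threshold: power ≥ 0.80 is conventionally adequate.
Power ≈ 0.93 → the study is adequately powered (power ≥ 0.80).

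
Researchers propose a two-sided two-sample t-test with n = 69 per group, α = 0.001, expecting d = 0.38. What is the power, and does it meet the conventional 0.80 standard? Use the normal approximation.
Power ≈ 0.14; the study is underpowered (power < 0.80)

Power calculation (two-sample t-test, normal approximation):
z_β = d · √(n/2) - z_{α/2}
z_β = 0.38 · √(69/2) - 3.291
z_β = 0.38 · 5.874 - 3.291
z_β = -1.059

Power = Φ(z_β) = Φ(-1.059) ≈ 0.145

Effect size d = 0.38 is small by Cohen's convention (0.2/0.5/0.8).

Threshold: power ≥ 0.80 is conventionally adequate.
Power ≈ 0.14 → the study is underpowered (power < 0.80).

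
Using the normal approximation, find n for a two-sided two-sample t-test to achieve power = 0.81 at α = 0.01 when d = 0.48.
n = 104 per group

Sample size formula (two-sample t-test, normal approximation):
n = 2 · ((z_{α/2} + z_β) / d)²

z_{α/2} = 2.576 (for α = 0.01, two-sided)
z_β = 0.878 (for power = 0.81)
d = 0.48

n = 2 · ((2.576 + 0.878) / 0.48)²
n = 2 · (7.196)²
n ≈ 103.56
Round up to the next whole number: n = 104 per group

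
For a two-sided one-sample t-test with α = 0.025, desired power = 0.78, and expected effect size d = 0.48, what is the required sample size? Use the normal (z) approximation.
n = 40

Sample size formula (one-sample t-test, normal approximation):
n = ((z_{α/2} + z_β) / d)²

z_{α/2} = 2.241 (for α = 0.025, two-sided)
z_β = 0.772 (for power = 0.78)
d = 0.48

n = ((2.241 + 0.772) / 0.48)²
n = (6.277)²
n ≈ 39.40
Round up to the next whole number: n = 40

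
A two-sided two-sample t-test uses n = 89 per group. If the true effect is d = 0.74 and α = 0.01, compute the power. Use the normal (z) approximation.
Power ≈ 0.99

Power calculation (two-sample t-test, normal approximation):
z_β = d · √(n/2) - z_{α/2}
z_β = 0.74 · √(89/2) - 2.576
z_β = 0.74 · 6.671 - 2.576
z_β = 2.361

Power = Φ(z_β) = Φ(2.361) ≈ 0.991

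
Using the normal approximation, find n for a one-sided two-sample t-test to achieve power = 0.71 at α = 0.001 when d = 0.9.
n = 33 per group

Sample size formula (two-sample t-test, normal approximation):
n = 2 · ((z_α + z_β) / d)²

z_α = 3.090 (for α = 0.001, one-sided)
z_β = 0.553 (for power = 0.71)
d = 0.9

n = 2 · ((3.090 + 0.553) / 0.9)²
n = 2 · (4.048)²
n ≈ 32.77
Round up to the next whole number: n = 33 per group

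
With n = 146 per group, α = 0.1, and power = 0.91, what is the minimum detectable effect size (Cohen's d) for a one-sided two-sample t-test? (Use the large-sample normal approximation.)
d ≈ 0.31

Minimum detectable effect (two-sample t-test, normal approximation):
d = (z_α + z_β) / √(n/2)
d = (1.282 + 1.341) / √(146/2)
d = 2.622 / 8.544
d ≈ 0.31

By Cohen's convention (0.2 small / 0.5 medium / 0.8 large): small effect.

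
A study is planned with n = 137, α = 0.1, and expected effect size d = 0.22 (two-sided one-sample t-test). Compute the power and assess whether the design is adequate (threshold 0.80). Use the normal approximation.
Power ≈ 0.82; the study is adequately powered (power ≥ 0.80)

Power calculation (one-sample t-test, normal approximation):
z_β = d · √n - z_{α/2}
z_β = 0.22 · √137 - 1.645
z_β = 0.22 · 11.705 - 1.645
z_β = 0.930

Power = Φ(z_β) = Φ(0.930) ≈ 0.824

Effect size d = 0.22 is small by Cohen's convention (0.2/0.5/0.8).

Threshold: power ≥ 0.80 is conventionally adequate.
Power ≈ 0.82 → the study is adequately powered (power ≥ 0.80).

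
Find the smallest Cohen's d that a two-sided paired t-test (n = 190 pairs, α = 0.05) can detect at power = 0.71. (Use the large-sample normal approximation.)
d ≈ 0.18

Minimum detectable effect (paired t-test, normal approximation):
d = (z_{α/2} + z_β) / √n
d = (1.960 + 0.553) / √190
d = 2.513 / 13.784
d ≈ 0.18

By Cohen's convention (0.2 small / 0.5 medium / 0.8 large): very small effect.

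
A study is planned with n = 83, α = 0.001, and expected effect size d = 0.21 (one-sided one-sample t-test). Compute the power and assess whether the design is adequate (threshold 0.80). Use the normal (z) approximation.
Power ≈ 0.12; the study is underpowered (power < 0.80)

Power calculation (one-sample t-test, normal approximation):
z_β = d · √n - z_α
z_β = 0.21 · √83 - 3.090
z_β = 0.21 · 9.110 - 3.090
z_β = -1.177

Power = Φ(z_β) = Φ(-1.177) ≈ 0.120

Effect size d = 0.21 is small by Cohen's convention (0.2/0.5/0.8).

Threshold: power ≥ 0.80 is conventionally adequate.
Power ≈ 0.12 → the study is underpowered (power < 0.80).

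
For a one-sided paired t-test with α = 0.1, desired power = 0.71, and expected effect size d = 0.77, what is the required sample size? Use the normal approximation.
n = 6 pairs

Sample size formula (paired t-test, normal approximation):
n = ((z_α + z_β) / d)²

z_α = 1.282 (for α = 0.1, one-sided)
z_β = 0.553 (for power = 0.71)
d = 0.77

n = ((1.282 + 0.553) / 0.77)²
n = (2.383)²
n ≈ 5.68
Round up to the next whole number: n = 6 pairs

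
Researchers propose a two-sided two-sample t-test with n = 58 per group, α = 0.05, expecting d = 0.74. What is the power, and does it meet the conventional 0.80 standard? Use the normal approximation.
Power ≈ 0.98; the study is adequately powered (power ≥ 0.80)

Power calculation (two-sample t-test, normal approximation):
z_β = d · √(n/2) - z_{α/2}
z_β = 0.74 · √(58/2) - 1.960
z_β = 0.74 · 5.385 - 1.960
z_β = 2.025

Power = Φ(z_β) = Φ(2.025) ≈ 0.979

Effect size d = 0.74 is medium by Cohen's convention (0.2/0.5/0.8).

Threshold: power ≥ 0.80 is conventionally adequate.
Power ≈ 0.98 → the study is adequately powered (power ≥ 0.80).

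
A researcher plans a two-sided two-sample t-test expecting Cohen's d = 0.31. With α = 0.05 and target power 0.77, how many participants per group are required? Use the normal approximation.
n = 152 per group

Sample size formula (two-sample t-test, normal approximation):
n = 2 · ((z_{α/2} + z_β) / d)²

z_{α/2} = 1.960 (for α = 0.05, two-sided)
z_β = 0.739 (for power = 0.77)
d = 0.31

n = 2 · ((1.960 + 0.739) / 0.31)²
n = 2 · (8.706)²
n ≈ 151.59
Round up to the next whole number: n = 152 per group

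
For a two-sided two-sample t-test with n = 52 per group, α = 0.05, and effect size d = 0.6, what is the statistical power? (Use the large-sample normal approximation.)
Power ≈ 0.86

Power calculation (two-sample t-test, normal approximation):
z_β = d · √(n/2) - z_{α/2}
z_β = 0.6 · √(52/2) - 1.960
z_β = 0.6 · 5.099 - 1.960
z_β = 1.099

Power = Φ(z_β) = Φ(1.099) ≈ 0.864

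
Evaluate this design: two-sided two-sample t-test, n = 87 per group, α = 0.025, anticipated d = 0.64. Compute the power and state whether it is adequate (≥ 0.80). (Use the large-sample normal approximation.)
Power ≈ 0.98; the study is adequately powered (power ≥ 0.80)

Power calculation (two-sample t-test, normal approximation):
z_β = d · √(n/2) - z_{α/2}
z_β = 0.64 · √(87/2) - 2.241
z_β = 0.64 · 6.595 - 2.241
z_β = 1.980

Power = Φ(z_β) = Φ(1.980) ≈ 0.976

Effect size d = 0.64 is medium by Cohen's convention (0.2/0.5/0.8).

Threshold: power ≥ 0.80 is conventionally adequate.
Power ≈ 0.98 → the study is adequately powered (power ≥ 0.80).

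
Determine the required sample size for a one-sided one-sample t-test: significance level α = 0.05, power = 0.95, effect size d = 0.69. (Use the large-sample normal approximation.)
n = 23

Sample size formula (one-sample t-test, normal approximation):
n = ((z_α + z_β) / d)²

z_α = 1.645 (for α = 0.05, one-sided)
z_β = 1.645 (for power = 0.95)
d = 0.69

n = ((1.645 + 1.645) / 0.69)²
n = (4.768)²
n ≈ 22.73
Round up to the next whole number: n = 23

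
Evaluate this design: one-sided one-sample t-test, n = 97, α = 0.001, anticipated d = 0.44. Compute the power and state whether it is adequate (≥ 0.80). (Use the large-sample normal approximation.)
Power ≈ 0.89; the study is adequately powered (power ≥ 0.80)

Power calculation (one-sample t-test, normal approximation):
z_β = d · √n - z_α
z_β = 0.44 · √97 - 3.090
z_β = 0.44 · 9.849 - 3.090
z_β = 1.243

Power = Φ(z_β) = Φ(1.243) ≈ 0.893

Effect size d = 0.44 is small by Cohen's convention (0.2/0.5/0.8).

Threshold: power ≥ 0.80 is conventionally adequate.
Power ≈ 0.89 → the study is adequately powered (power ≥ 0.80).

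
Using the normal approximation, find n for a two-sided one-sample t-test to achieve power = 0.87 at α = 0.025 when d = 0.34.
n = 99

Sample size formula (one-sample t-test, normal approximation):
n = ((z_{α/2} + z_β) / d)²

z_{α/2} = 2.241 (for α = 0.025, two-sided)
z_β = 1.126 (for power = 0.87)
d = 0.34

n = ((2.241 + 1.126) / 0.34)²
n = (9.903)²
n ≈ 98.07
Round up to the next whole number: n = 99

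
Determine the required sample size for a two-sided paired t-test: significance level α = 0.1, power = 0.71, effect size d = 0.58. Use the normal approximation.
n = 15 pairs

Sample size formula (paired t-test, normal approximation):
n = ((z_{α/2} + z_β) / d)²

z_{α/2} = 1.645 (for α = 0.1, two-sided)
z_β = 0.553 (for power = 0.71)
d = 0.58

n = ((1.645 + 0.553) / 0.58)²
n = (3.790)²
n ≈ 14.36
Round up to the next whole number: n = 15 pairs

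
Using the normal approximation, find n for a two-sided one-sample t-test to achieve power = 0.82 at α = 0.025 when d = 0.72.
n = 20

Sample size formula (one-sample t-test, normal approximation):
n = ((z_{α/2} + z_β) / d)²

z_{α/2} = 2.241 (for α = 0.025, two-sided)
z_β = 0.915 (for power = 0.82)
d = 0.72

n = ((2.241 + 0.915) / 0.72)²
n = (4.383)²
n ≈ 19.21
Round up to the next whole number: n = 20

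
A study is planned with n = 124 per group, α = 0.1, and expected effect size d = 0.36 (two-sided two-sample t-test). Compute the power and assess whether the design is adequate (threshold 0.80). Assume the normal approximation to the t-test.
Power ≈ 0.88; the study is adequately powered (power ≥ 0.80)

Power calculation (two-sample t-test, normal approximation):
z_β = d · √(n/2) - z_{α/2}
z_β = 0.36 · √(124/2) - 1.645
z_β = 0.36 · 7.874 - 1.645
z_β = 1.190

Power = Φ(z_β) = Φ(1.190) ≈ 0.883

Effect size d = 0.36 is small by Cohen's convention (0.2/0.5/0.8).

Threshold: power ≥ 0.80 is conventionally adequate.
Power ≈ 0.88 → the study is adequately powered (power ≥ 0.80).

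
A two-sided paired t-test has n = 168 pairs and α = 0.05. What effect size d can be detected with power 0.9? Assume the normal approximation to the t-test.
d ≈ 0.25

Minimum detectable effect (paired t-test, normal approximation):
d = (z_{α/2} + z_β) / √n
d = (1.960 + 1.282) / √168
d = 3.242 / 12.961
d ≈ 0.25

By Cohen's convention (0.2 small / 0.5 medium / 0.8 large): small effect.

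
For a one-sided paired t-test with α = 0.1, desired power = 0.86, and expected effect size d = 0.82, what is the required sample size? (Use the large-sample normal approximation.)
n = 9 pairs

Sample size formula (paired t-test, normal approximation):
n = ((z_α + z_β) / d)²

z_α = 1.282 (for α = 0.1, one-sided)
z_β = 1.080 (for power = 0.86)
d = 0.82

n = ((1.282 + 1.080) / 0.82)²
n = (2.880)²
n ≈ 8.29
Round up to the next whole number: n = 9 pairs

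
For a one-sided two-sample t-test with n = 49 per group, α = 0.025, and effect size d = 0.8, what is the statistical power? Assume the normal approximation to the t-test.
Power ≈ 0.98

Power calculation (two-sample t-test, normal approximation):
z_β = d · √(n/2) - z_α
z_β = 0.8 · √(49/2) - 1.960
z_β = 0.8 · 4.950 - 1.960
z_β = 2.000

Power = Φ(z_β) = Φ(2.000) ≈ 0.977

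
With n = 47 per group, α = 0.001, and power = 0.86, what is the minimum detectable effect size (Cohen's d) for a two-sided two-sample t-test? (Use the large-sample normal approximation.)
d ≈ 0.90

Minimum detectable effect (two-sample t-test, normal approximation):
d = (z_{α/2} + z_β) / √(n/2)
d = (3.291 + 1.080) / √(47/2)
d = 4.371 / 4.848
d ≈ 0.90

By Cohen's convention (0.2 small / 0.5 medium / 0.8 large): large effect.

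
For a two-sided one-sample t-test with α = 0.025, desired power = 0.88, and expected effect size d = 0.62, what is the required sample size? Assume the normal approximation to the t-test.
n = 31

Sample size formula (one-sample t-test, normal approximation):
n = ((z_{α/2} + z_β) / d)²

z_{α/2} = 2.241 (for α = 0.025, two-sided)
z_β = 1.175 (for power = 0.88)
d = 0.62

n = ((2.241 + 1.175) / 0.62)²
n = (5.510)²
n ≈ 30.36
Round up to the next whole number: n = 31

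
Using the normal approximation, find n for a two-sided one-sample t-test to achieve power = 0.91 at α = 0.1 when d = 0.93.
n = 11

Sample size formula (one-sample t-test, normal approximation):
n = ((z_{α/2} + z_β) / d)²

z_{α/2} = 1.645 (for α = 0.1, two-sided)
z_β = 1.341 (for power = 0.91)
d = 0.93

n = ((1.645 + 1.341) / 0.93)²
n = (3.211)²
n ≈ 10.31
Round up to the next whole number: n = 11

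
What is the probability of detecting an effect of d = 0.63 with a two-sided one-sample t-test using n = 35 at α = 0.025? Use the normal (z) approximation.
Power ≈ 0.93

Power calculation (one-sample t-test, normal approximation):
z_β = d · √n - z_{α/2}
z_β = 0.63 · √35 - 2.241
z_β = 0.63 · 5.916 - 2.241
z_β = 1.486

Power = Φ(z_β) = Φ(1.486) ≈ 0.931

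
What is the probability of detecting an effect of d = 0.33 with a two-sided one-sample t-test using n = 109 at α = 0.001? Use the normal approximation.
Power ≈ 0.56

Power calculation (one-sample t-test, normal approximation):
z_β = d · √n - z_{α/2}
z_β = 0.33 · √109 - 3.291
z_β = 0.33 · 10.440 - 3.291
z_β = 0.155

Power = Φ(z_β) = Φ(0.155) ≈ 0.562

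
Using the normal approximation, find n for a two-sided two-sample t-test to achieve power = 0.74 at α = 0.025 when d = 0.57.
n = 52 per group

Sample size formula (two-sample t-test, normal approximation):
n = 2 · ((z_{α/2} + z_β) / d)²

z_{α/2} = 2.241 (for α = 0.025, two-sided)
z_β = 0.643 (for power = 0.74)
d = 0.57

n = 2 · ((2.241 + 0.643) / 0.57)²
n = 2 · (5.060)²
n ≈ 51.21
Round up to the next whole number: n = 52 per group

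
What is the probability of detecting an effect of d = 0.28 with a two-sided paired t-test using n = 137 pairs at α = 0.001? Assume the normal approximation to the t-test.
Power ≈ 0.49

Power calculation (paired t-test, normal approximation):
z_β = d · √n - z_{α/2}
z_β = 0.28 · √137 - 3.291
z_β = 0.28 · 11.705 - 3.291
z_β = -0.013

Power = Φ(z_β) = Φ(-0.013) ≈ 0.495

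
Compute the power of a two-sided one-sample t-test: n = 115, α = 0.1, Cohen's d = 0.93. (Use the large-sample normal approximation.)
Power ≈ 1.00

Power calculation (one-sample t-test, normal approximation):
z_β = d · √n - z_{α/2}
z_β = 0.93 · √115 - 1.645
z_β = 0.93 · 10.724 - 1.645
z_β = 8.328

Power = Φ(z_β) = Φ(8.328) ≈ 1.000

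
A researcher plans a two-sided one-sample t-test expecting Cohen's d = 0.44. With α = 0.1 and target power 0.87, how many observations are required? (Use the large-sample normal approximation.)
n = 40

Sample size formula (one-sample t-test, normal approximation):
n = ((z_{α/2} + z_β) / d)²

z_{α/2} = 1.645 (for α = 0.1, two-sided)
z_β = 1.126 (for power = 0.87)
d = 0.44

n = ((1.645 + 1.126) / 0.44)²
n = (6.298)²
n ≈ 39.66
Round up to the next whole number: n = 40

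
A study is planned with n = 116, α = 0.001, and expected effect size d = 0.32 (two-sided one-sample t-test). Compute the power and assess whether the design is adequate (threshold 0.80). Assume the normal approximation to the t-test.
Power ≈ 0.56; the study is underpowered (power < 0.80)

Power calculation (one-sample t-test, normal approximation):
z_β = d · √n - z_{α/2}
z_β = 0.32 · √116 - 3.291
z_β = 0.32 · 10.770 - 3.291
z_β = 0.156

Power = Φ(z_β) = Φ(0.156) ≈ 0.562

Effect size d = 0.32 is small by Cohen's convention (0.2/0.5/0.8).

Threshold: power ≥ 0.80 is conventionally adequate.
Power ≈ 0.56 → the study is underpowered (power < 0.80).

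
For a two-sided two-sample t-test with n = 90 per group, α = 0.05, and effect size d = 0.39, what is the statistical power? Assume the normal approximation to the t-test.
Power ≈ 0.74

Power calculation (two-sample t-test, normal approximation):
z_β = d · √(n/2) - z_{α/2}
z_β = 0.39 · √(90/2) - 1.960
z_β = 0.39 · 6.708 - 1.960
z_β = 0.656

Power = Φ(z_β) = Φ(0.656) ≈ 0.744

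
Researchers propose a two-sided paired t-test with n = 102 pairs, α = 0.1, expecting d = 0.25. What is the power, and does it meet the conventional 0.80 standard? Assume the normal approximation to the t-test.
Power ≈ 0.81; the study is adequately powered (power ≥ 0.80)

Power calculation (paired t-test, normal approximation):
z_β = d · √n - z_{α/2}
z_β = 0.25 · √102 - 1.645
z_β = 0.25 · 10.100 - 1.645
z_β = 0.880

Power = Φ(z_β) = Φ(0.880) ≈ 0.811

Effect size d = 0.25 is small by Cohen's convention (0.2/0.5/0.8).

Threshold: power ≥ 0.80 is conventionally adequate.
Power ≈ 0.81 → the study is adequately powered (power ≥ 0.80).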